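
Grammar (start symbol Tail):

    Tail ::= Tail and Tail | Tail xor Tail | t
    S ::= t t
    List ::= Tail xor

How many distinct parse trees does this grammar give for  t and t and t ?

Parse trees for t and t and t:
  [Tail [Tail t] and [Tail [Tail t] and [Tail t]]]
  [Tail [Tail [Tail t] and [Tail t]] and [Tail t]]

2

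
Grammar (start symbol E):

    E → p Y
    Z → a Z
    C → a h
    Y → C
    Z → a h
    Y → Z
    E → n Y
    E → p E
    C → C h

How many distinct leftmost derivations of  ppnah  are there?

2

Parse trees for ppnah:
  [E p [E p [E n [Y [C a h]]]]]
  [E p [E p [E n [Y [Z a h]]]]]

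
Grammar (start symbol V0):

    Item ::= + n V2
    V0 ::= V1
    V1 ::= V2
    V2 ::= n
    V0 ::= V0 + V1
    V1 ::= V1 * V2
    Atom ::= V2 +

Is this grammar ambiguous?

Only V0, V1, V2 are reachable from V0; ignoring the rest: This is a standard precedence ladder (V0 over V1 over V2), with each level left-recursive on its own operator ('+' at V0, '*' at V1). That structure is LR(1), hence unambiguous.

Unambiguous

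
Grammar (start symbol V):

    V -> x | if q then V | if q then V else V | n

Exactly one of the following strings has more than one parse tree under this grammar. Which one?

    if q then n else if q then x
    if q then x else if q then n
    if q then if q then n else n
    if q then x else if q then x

if q then n else if q then x: 1 tree
if q then x else if q then n: 1 tree
if q then if q then n else n: 2 trees
if q then x else if q then x: 1 tree

if q then if q then n else n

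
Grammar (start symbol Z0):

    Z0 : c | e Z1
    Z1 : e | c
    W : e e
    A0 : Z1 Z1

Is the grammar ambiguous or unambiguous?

Unambiguous

(W, A0 are unreachable from Z0, so their rules don't affect L(Z0).) The reachable rules are right-linear with at most one rule per (nonterminal, next-terminal) pair. Each input token forces the next rule, so parsing is deterministic.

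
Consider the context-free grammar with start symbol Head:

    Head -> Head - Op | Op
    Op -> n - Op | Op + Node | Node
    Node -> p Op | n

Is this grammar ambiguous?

Ambiguous

Witness: n - n

Derivation 1: Head ⇒ Head - Op ⇒ Op - Op ⇒ Node - Op ⇒ n - Op ⇒ n - Node ⇒ n - n
Derivation 2: Head ⇒ Op ⇒ n - Op ⇒ n - Node ⇒ n - n

Two distinct leftmost derivations for the same string.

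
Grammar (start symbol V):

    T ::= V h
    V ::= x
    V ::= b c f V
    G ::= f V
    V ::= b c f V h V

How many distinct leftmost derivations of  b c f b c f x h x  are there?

Parse trees for b c f b c f x h x:
  [V b c f [V b c f [V x] h [V x]]]
  [V b c f [V b c f [V x]] h [V x]]

2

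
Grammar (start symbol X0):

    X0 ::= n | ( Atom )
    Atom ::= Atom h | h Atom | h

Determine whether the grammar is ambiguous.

Witness: ( h h )

Derivation 1: X0 ⇒ ( Atom ) ⇒ ( Atom h ) ⇒ ( h h )
Derivation 2: X0 ⇒ ( Atom ) ⇒ ( h Atom ) ⇒ ( h h )

Two distinct leftmost derivations for the same string.

Ambiguous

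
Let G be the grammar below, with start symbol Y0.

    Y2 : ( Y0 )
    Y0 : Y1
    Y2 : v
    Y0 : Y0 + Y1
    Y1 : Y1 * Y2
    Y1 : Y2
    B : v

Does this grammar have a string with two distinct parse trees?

Unambiguous

(B is unreachable from Y0, so its rules don't affect L(Y0).) This is a standard precedence ladder (Y0 over Y1 over Y2), with each level left-recursive on its own operator ('+' at Y0, '*' at Y1). That structure is LR(1), hence unambiguous.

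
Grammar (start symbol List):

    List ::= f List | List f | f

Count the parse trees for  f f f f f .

Parse trees for f f f f f (showing first 6 of 16):
  [List f [List f [List f [List f [List f]]]]]
  [List f [List f [List f [List [List f] f]]]]
  [List f [List f [List [List f [List f]] f]]]
  [List f [List f [List [List [List f] f] f]]]
  [List f [List [List f [List f [List f]]] f]]
  [List f [List [List f [List [List f] f]] f]]

16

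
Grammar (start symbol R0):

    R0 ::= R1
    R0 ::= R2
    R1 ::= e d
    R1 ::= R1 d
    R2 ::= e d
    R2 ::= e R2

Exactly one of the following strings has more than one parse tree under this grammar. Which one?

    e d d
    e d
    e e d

e d

e d d: 1 tree
e d: 2 trees
e e d: 1 tree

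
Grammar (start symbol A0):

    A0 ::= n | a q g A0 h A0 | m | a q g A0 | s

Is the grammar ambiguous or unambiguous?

Witness: a q g a q g m h m

Derivation 1: A0 ⇒ a q g A0 h A0 ⇒ a q g a q g A0 h A0 ⇒ a q g a q g m h A0 ⇒ a q g a q g m h m
Derivation 2: A0 ⇒ a q g A0 ⇒ a q g a q g A0 h A0 ⇒ a q g a q g m h A0 ⇒ a q g a q g m h m

Two distinct leftmost derivations for the same string.

Ambiguous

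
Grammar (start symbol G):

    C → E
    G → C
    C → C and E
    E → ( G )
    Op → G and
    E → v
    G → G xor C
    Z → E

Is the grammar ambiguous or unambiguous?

Only G, C, E are reachable from G; ignoring the rest: The grammar is stratified — G handles 'xor' (left-recursive), C handles 'and', E atoms. Each operator has a fixed associativity and precedence level, so every string has one parse.

Unambiguous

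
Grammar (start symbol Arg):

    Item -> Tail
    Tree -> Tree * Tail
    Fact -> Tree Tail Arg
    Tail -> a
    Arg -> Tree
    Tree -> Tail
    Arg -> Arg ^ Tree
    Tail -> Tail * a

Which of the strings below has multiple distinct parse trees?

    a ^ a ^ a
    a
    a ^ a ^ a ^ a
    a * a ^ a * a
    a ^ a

a * a ^ a * a

a ^ a ^ a: 1 tree
a: 1 tree
a ^ a ^ a ^ a: 1 tree
a * a ^ a * a: 4 trees
a ^ a: 1 tree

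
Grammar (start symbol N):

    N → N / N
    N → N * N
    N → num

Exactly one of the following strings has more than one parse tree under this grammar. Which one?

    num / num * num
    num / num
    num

num / num * num

num / num * num: 2 trees
num / num: 1 tree
num: 1 tree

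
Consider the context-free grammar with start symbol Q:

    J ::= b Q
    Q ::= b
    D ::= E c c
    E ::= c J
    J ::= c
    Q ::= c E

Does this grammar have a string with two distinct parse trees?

Unambiguous

Only Q, E, J are reachable from Q; ignoring the rest: Each reachable nonterminal has at most one production per leading terminal, and all productions are right-linear; the derivation is determined token-by-token.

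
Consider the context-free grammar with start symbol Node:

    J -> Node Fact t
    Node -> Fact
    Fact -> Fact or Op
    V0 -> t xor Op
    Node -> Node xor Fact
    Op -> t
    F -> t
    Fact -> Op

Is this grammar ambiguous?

Unambiguous

Only Node, Fact, Op are reachable from Node; ignoring the rest: This is a standard precedence ladder (Node over Fact over Op), with each level left-recursive on its own operator ('xor' at Node, 'or' at Fact). That structure is LR(1), hence unambiguous.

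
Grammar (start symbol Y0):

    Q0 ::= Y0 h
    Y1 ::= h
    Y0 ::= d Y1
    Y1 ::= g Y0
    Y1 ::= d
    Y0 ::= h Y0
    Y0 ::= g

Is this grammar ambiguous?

(Q0 is unreachable from Y0, so its rules don't affect L(Y0).) Each reachable nonterminal has at most one production per leading terminal, and all productions are right-linear; the derivation is determined token-by-token.

Unambiguous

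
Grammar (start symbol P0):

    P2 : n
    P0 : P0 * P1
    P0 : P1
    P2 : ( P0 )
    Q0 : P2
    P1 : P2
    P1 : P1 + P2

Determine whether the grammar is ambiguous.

(Q0 is unreachable from P0, so its rules don't affect L(P0).) This is a standard precedence ladder (P0 over P1 over P2), with each level left-recursive on its own operator ('*' at P0, '+' at P1). That structure is LR(1), hence unambiguous.

Unambiguous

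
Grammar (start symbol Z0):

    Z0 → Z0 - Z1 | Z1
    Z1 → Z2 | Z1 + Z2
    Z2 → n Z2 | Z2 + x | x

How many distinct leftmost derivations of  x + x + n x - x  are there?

Parse trees for x + x + n x - x:
  [Z0 [Z0 [Z1 [Z1 [Z2 [Z2 x] + x]] + [Z2 n [Z2 x]]]] - [Z1 [Z2 x]]]
  [Z0 [Z0 [Z1 [Z1 [Z1 [Z2 x]] + [Z2 x]] + [Z2 n [Z2 x]]]] - [Z1 [Z2 x]]]

2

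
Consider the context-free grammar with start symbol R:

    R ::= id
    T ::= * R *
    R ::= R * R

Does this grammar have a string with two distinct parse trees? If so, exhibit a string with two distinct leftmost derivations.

Witness: id * id * id

Derivation 1: R ⇒ R * R ⇒ id * R ⇒ id * R * R ⇒ id * id * R ⇒ id * id * id
Derivation 2: R ⇒ R * R ⇒ R * R * R ⇒ id * R * R ⇒ id * id * R ⇒ id * id * id

Two distinct leftmost derivations for the same string.

Ambiguous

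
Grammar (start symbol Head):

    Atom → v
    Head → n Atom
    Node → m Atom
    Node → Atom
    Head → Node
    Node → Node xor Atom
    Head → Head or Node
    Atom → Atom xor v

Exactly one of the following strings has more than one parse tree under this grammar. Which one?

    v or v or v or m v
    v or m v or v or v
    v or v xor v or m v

v or v or v or m v: 1 tree
v or m v or v or v: 1 tree
v or v xor v or m v: 2 trees

v or v xor v or m v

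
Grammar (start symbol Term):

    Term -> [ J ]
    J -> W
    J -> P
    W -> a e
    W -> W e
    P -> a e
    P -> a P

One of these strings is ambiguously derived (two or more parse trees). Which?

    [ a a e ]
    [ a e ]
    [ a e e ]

[ a e ]

[ a a e ]: 1 tree
[ a e ]: 2 trees
[ a e e ]: 1 tree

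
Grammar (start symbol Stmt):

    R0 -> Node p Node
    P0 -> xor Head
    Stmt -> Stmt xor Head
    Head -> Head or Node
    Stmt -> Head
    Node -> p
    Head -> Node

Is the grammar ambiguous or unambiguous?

Unambiguous

Only Stmt, Head, Node are reachable from Stmt; ignoring the rest: Stmt → Stmt xor Head | Head  ;  Head → Head or Node | Node  — a left-associative chain with Node at the bottom. Each string factors uniquely by precedence.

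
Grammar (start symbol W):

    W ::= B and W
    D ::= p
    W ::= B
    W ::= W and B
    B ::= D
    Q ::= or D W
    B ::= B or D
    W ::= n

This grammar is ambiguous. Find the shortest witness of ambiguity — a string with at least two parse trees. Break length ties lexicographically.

p and p

length 1: no string has ≥2 trees
length 3: p and p has 2 parse trees

Two derivations of p and p:
  W ⇒ B and W ⇒ D and W ⇒ p and W ⇒ p and B ⇒ p and D ⇒ p and p
  W ⇒ W and B ⇒ B and B ⇒ D and B ⇒ p and B ⇒ p and D ⇒ p and p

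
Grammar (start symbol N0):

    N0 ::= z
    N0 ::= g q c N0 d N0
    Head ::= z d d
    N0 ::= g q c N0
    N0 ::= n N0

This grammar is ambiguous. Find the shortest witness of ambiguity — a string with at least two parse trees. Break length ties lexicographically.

g q c g q c z d z

length 1: no string has ≥2 trees
length 2: no string has ≥2 trees
length 3: no string has ≥2 trees
length 4: no string has ≥2 trees
length 5: no string has ≥2 trees
length 6: no string has ≥2 trees
length 7: no string has ≥2 trees
length 8: no string has ≥2 trees
length 9: g q c g q c z d z has 2 parse trees

Two derivations of g q c g q c z d z:
  N0 ⇒ g q c N0 d N0 ⇒ g q c g q c N0 d N0 ⇒ g q c g q c z d N0 ⇒ g q c g q c z d z
  N0 ⇒ g q c N0 ⇒ g q c g q c N0 d N0 ⇒ g q c g q c z d N0 ⇒ g q c g q c z d z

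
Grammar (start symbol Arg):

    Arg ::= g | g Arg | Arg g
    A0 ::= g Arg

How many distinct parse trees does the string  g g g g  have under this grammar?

8

Parse trees for g g g g:
  [Arg g [Arg g [Arg g [Arg g]]]]
  [Arg g [Arg g [Arg [Arg g] g]]]
  [Arg g [Arg [Arg g [Arg g]] g]]
  [Arg g [Arg [Arg [Arg g] g] g]]
  [Arg [Arg g [Arg g [Arg g]]] g]
  [Arg [Arg g [Arg [Arg g] g]] g]
  [Arg [Arg [Arg g [Arg g]] g] g]
  [Arg [Arg [Arg [Arg g] g] g] g]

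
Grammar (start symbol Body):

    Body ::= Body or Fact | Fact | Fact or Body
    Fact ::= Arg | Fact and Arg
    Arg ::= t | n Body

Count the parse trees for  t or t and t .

2

Parse trees for t or t and t:
  [Body [Body [Fact [Arg t]]] or [Fact [Fact [Arg t]] and [Arg t]]]
  [Body [Fact [Arg t]] or [Body [Fact [Fact [Arg t]] and [Arg t]]]]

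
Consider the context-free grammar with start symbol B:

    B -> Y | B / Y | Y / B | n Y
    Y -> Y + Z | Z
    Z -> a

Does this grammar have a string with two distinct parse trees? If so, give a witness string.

Witness: a / a

Derivation 1: B ⇒ B / Y ⇒ Y / Y ⇒ Z / Y ⇒ a / Y ⇒ a / Z ⇒ a / a
Derivation 2: B ⇒ Y / B ⇒ Z / B ⇒ a / B ⇒ a / Y ⇒ a / Z ⇒ a / a

Two distinct leftmost derivations for the same string.

Ambiguous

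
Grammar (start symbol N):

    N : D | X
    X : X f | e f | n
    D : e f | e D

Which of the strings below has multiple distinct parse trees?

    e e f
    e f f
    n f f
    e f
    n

e e f: 1 tree
e f f: 1 tree
n f f: 1 tree
e f: 2 trees
n: 1 tree

e f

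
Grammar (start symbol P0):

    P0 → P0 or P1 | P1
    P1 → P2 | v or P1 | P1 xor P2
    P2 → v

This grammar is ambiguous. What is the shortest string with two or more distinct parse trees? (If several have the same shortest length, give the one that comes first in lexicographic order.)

v or v

length 1: no string has ≥2 trees
length 3: v or v has 2 parse trees

Two derivations of v or v:
  P0 ⇒ P0 or P1 ⇒ P1 or P1 ⇒ P2 or P1 ⇒ v or P1 ⇒ v or P2 ⇒ v or v
  P0 ⇒ P1 ⇒ v or P1 ⇒ v or P2 ⇒ v or v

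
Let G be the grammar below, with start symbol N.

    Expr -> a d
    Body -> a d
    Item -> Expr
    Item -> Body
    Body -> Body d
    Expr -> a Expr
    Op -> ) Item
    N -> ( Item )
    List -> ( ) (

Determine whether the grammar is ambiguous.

Ambiguous

Witness: ( a d )

Derivation 1: N ⇒ ( Item ) ⇒ ( Expr ) ⇒ ( a d )
Derivation 2: N ⇒ ( Item ) ⇒ ( Body ) ⇒ ( a d )

Two distinct leftmost derivations for the same string.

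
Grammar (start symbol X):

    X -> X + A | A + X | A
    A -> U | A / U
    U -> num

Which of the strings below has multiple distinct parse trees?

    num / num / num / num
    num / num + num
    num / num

num / num / num / num: 1 tree
num / num + num: 2 trees
num / num: 1 tree

num / num + num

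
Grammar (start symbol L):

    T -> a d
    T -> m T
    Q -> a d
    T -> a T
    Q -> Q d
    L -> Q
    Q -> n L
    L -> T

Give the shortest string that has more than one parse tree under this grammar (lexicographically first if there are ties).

length 2: a d has 2 parse trees

Two derivations of a d:
  L ⇒ Q ⇒ a d
  L ⇒ T ⇒ a d

a d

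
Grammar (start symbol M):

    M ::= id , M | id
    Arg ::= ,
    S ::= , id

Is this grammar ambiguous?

Only M is reachable from M; ignoring the rest: Right-recursive list with a separator: after each atom, whether the separator follows determines the rule. One parse per string.

Unambiguous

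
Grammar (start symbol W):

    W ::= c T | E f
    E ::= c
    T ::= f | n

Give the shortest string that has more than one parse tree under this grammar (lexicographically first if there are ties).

c f

length 2: c f has 2 parse trees

Two derivations of c f:
  W ⇒ c T ⇒ c f
  W ⇒ E f ⇒ c f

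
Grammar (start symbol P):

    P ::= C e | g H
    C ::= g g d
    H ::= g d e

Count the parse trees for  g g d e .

2

Parse trees for g g d e:
  [P [C g g d] e]
  [P g [H g d e]]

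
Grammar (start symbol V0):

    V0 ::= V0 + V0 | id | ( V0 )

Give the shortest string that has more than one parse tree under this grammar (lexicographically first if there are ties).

id + id + id

length 1: no string has ≥2 trees
length 3: no string has ≥2 trees
length 5: id + id + id has 2 parse trees

Two derivations of id + id + id:
  V0 ⇒ V0 + V0 ⇒ V0 + V0 + V0 ⇒ id + V0 + V0 ⇒ id + id + V0 ⇒ id + id + id
  V0 ⇒ V0 + V0 ⇒ id + V0 ⇒ id + V0 + V0 ⇒ id + id + V0 ⇒ id + id + id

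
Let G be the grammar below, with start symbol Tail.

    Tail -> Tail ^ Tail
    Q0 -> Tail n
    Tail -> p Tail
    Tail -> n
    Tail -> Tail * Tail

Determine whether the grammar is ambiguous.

Witness: p n * n

Derivation 1: Tail ⇒ p Tail ⇒ p Tail * Tail ⇒ p n * Tail ⇒ p n * n
Derivation 2: Tail ⇒ Tail * Tail ⇒ p Tail * Tail ⇒ p n * Tail ⇒ p n * n

Two distinct leftmost derivations for the same string.

Ambiguous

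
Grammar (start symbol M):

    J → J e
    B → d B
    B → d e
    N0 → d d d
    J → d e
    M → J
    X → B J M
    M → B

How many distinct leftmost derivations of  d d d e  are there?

Parse trees for d d d e:
  [M [B d [B d [B d e]]]]

1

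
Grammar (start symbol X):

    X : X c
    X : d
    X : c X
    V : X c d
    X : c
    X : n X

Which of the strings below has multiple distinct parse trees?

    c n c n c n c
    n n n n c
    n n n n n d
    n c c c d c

c n c n c n c: 1 tree
n n n n c: 1 tree
n n n n n d: 1 tree
n c c c d c: 5 trees

n c c c d c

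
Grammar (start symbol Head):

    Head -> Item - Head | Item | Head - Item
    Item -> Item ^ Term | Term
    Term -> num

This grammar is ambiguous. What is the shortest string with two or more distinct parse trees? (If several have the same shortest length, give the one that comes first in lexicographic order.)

length 1: no string has ≥2 trees
length 3: num - num has 2 parse trees

Two derivations of num - num:
  Head ⇒ Item - Head ⇒ Term - Head ⇒ num - Head ⇒ num - Item ⇒ num - Term ⇒ num - num
  Head ⇒ Head - Item ⇒ Item - Item ⇒ Term - Item ⇒ num - Item ⇒ num - Term ⇒ num - num

num - num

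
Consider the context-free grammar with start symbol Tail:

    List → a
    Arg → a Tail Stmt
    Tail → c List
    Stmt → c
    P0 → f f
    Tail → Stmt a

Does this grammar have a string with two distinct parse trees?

Witness: c a

Derivation 1: Tail ⇒ c List ⇒ c a
Derivation 2: Tail ⇒ Stmt a ⇒ c a

Two distinct leftmost derivations for the same string.

Ambiguous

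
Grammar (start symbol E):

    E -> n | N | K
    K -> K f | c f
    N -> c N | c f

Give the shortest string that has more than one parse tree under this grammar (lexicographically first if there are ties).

c f

length 1: no string has ≥2 trees
length 2: c f has 2 parse trees

Two derivations of c f:
  E ⇒ N ⇒ c f
  E ⇒ K ⇒ c f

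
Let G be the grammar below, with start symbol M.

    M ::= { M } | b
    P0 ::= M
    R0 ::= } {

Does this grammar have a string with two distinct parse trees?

Only M is reachable from M; ignoring the rest: Each string is a nest of matched brackets around a single atom. An opening bracket forces the recursive rule; an atom forces the base rule.

Unambiguous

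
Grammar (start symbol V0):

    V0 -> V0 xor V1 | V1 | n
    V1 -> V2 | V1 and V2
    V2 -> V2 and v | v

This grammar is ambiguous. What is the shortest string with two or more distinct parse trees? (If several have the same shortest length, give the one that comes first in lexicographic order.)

length 1: no string has ≥2 trees
length 3: v and v has 2 parse trees

Two derivations of v and v:
  V0 ⇒ V1 ⇒ V2 ⇒ V2 and v ⇒ v and v
  V0 ⇒ V1 ⇒ V1 and V2 ⇒ V2 and V2 ⇒ v and V2 ⇒ v and v

v and v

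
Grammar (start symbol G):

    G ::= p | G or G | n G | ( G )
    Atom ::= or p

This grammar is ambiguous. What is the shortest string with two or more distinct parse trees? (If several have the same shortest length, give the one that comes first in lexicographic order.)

length 1: no string has ≥2 trees
length 2: no string has ≥2 trees
length 3: no string has ≥2 trees
length 4: n p or p has 2 parse trees

Two derivations of n p or p:
  G ⇒ G or G ⇒ n G or G ⇒ n p or G ⇒ n p or p
  G ⇒ n G ⇒ n G or G ⇒ n p or G ⇒ n p or p

n p or p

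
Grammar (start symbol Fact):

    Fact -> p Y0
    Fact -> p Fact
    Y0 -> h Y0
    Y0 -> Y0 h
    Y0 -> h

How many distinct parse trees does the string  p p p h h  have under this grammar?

2

Parse trees for p p p h h:
  [Fact p [Fact p [Fact p [Y0 h [Y0 h]]]]]
  [Fact p [Fact p [Fact p [Y0 [Y0 h] h]]]]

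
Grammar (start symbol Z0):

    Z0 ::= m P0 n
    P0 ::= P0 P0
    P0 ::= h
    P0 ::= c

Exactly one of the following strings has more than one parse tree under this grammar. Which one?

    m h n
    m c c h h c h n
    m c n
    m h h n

m c c h h c h n

m h n: 1 tree
m c c h h c h n: 42 trees
m c n: 1 tree
m h h n: 1 tree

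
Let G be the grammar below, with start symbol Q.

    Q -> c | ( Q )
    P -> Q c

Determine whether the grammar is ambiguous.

Unambiguous

Only Q is reachable from Q; ignoring the rest: Each string is a nest of matched brackets around a single atom. An opening bracket forces the recursive rule; an atom forces the base rule.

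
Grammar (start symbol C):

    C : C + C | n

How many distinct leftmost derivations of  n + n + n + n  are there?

Parse trees for n + n + n + n:
  [C [C n] + [C [C n] + [C [C n] + [C n]]]]
  [C [C n] + [C [C [C n] + [C n]] + [C n]]]
  [C [C [C n] + [C n]] + [C [C n] + [C n]]]
  [C [C [C n] + [C [C n] + [C n]]] + [C n]]
  [C [C [C [C n] + [C n]] + [C n]] + [C n]]

5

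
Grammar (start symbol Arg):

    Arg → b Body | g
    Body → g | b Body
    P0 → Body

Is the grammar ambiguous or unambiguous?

Only Arg, Body are reachable from Arg; ignoring the rest: Each reachable nonterminal has at most one production per leading terminal, and all productions are right-linear; the derivation is determined token-by-token.

Unambiguous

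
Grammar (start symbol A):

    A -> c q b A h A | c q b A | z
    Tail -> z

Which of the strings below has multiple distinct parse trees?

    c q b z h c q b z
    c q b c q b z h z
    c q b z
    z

c q b c q b z h z

c q b z h c q b z: 1 tree
c q b c q b z h z: 2 trees
c q b z: 1 tree
z: 1 tree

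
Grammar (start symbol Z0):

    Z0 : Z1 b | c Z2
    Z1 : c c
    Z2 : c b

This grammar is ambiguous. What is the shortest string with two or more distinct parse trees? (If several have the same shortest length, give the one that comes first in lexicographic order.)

c c b

length 3: c c b has 2 parse trees

Two derivations of c c b:
  Z0 ⇒ Z1 b ⇒ c c b
  Z0 ⇒ c Z2 ⇒ c c b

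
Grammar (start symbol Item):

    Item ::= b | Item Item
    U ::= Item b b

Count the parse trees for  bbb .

2

Parse trees for bbb:
  [Item [Item b] [Item [Item b] [Item b]]]
  [Item [Item [Item b] [Item b]] [Item b]]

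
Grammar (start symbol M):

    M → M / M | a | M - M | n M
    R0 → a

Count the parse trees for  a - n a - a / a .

Parse trees for a - n a - a / a (showing first 6 of 9):
  [M [M [M a] - [M [M n [M a]] - [M a]]] / [M a]]
  [M [M [M a] - [M n [M [M a] - [M a]]]] / [M a]]
  [M [M [M [M a] - [M n [M a]]] - [M a]] / [M a]]
  [M [M a] - [M [M [M n [M a]] - [M a]] / [M a]]]
  [M [M a] - [M [M n [M [M a] - [M a]]] / [M a]]]
  [M [M a] - [M [M n [M a]] - [M [M a] / [M a]]]]

9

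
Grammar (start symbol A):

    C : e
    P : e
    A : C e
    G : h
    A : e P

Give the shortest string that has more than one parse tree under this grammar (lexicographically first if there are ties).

e e

length 2: e e has 2 parse trees

Two derivations of e e:
  A ⇒ C e ⇒ e e
  A ⇒ e P ⇒ e e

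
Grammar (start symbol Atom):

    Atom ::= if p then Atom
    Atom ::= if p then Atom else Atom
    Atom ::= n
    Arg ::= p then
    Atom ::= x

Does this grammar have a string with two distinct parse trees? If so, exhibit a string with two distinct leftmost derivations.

Ambiguous

Witness: if p then if p then n else n

Derivation 1: Atom ⇒ if p then Atom ⇒ if p then if p then Atom else Atom ⇒ if p then if p then n else Atom ⇒ if p then if p then n else n
Derivation 2: Atom ⇒ if p then Atom else Atom ⇒ if p then if p then Atom else Atom ⇒ if p then if p then n else Atom ⇒ if p then if p then n else n

Two distinct leftmost derivations for the same string.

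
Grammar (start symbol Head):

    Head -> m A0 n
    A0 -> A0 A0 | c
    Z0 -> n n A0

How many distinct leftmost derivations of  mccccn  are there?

5

Parse trees for mccccn:
  [Head m [A0 [A0 c] [A0 [A0 c] [A0 [A0 c] [A0 c]]]] n]
  [Head m [A0 [A0 c] [A0 [A0 [A0 c] [A0 c]] [A0 c]]] n]
  [Head m [A0 [A0 [A0 c] [A0 c]] [A0 [A0 c] [A0 c]]] n]
  [Head m [A0 [A0 [A0 c] [A0 [A0 c] [A0 c]]] [A0 c]] n]
  [Head m [A0 [A0 [A0 [A0 c] [A0 c]] [A0 c]] [A0 c]] n]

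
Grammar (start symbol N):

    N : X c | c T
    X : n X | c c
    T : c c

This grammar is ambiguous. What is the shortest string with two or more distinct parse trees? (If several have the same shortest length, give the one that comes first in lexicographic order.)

c c c

length 3: c c c has 2 parse trees

Two derivations of c c c:
  N ⇒ X c ⇒ c c c
  N ⇒ c T ⇒ c c c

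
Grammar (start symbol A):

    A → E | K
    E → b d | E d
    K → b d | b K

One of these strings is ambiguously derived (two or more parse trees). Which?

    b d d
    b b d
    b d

b d d: 1 tree
b b d: 1 tree
b d: 2 trees

b d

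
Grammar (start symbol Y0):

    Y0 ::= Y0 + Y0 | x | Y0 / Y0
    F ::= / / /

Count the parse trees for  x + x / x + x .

Parse trees for x + x / x + x:
  [Y0 [Y0 x] + [Y0 [Y0 [Y0 x] / [Y0 x]] + [Y0 x]]]
  [Y0 [Y0 x] + [Y0 [Y0 x] / [Y0 [Y0 x] + [Y0 x]]]]
  [Y0 [Y0 [Y0 x] + [Y0 [Y0 x] / [Y0 x]]] + [Y0 x]]
  [Y0 [Y0 [Y0 [Y0 x] + [Y0 x]] / [Y0 x]] + [Y0 x]]
  [Y0 [Y0 [Y0 x] + [Y0 x]] / [Y0 [Y0 x] + [Y0 x]]]

5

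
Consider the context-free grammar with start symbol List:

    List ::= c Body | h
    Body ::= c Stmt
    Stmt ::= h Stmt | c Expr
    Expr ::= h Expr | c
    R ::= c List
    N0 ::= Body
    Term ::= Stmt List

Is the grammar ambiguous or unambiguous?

(R, N0, Term are unreachable from List, so their rules don't affect L(List).) Each reachable nonterminal has at most one production per leading terminal, and all productions are right-linear; the derivation is determined token-by-token.

Unambiguous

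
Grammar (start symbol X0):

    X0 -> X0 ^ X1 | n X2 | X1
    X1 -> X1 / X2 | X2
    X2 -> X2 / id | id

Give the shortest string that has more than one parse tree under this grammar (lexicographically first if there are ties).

id / id

length 1: no string has ≥2 trees
length 2: no string has ≥2 trees
length 3: id / id has 2 parse trees

Two derivations of id / id:
  X0 ⇒ X1 ⇒ X1 / X2 ⇒ X2 / X2 ⇒ id / X2 ⇒ id / id
  X0 ⇒ X1 ⇒ X2 ⇒ X2 / id ⇒ id / id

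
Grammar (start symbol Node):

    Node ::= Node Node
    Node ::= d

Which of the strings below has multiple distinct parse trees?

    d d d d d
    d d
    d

d d d d d

d d d d d: 14 trees
d d: 1 tree
d: 1 tree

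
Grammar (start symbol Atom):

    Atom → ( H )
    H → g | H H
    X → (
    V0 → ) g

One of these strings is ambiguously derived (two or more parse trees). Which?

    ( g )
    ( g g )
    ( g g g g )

( g ): 1 tree
( g g ): 1 tree
( g g g g ): 5 trees

( g g g g )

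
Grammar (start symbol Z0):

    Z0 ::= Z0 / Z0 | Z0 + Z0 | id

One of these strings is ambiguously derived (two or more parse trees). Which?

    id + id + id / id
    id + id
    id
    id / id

id + id + id / id

id + id + id / id: 5 trees
id + id: 1 tree
id: 1 tree
id / id: 1 tree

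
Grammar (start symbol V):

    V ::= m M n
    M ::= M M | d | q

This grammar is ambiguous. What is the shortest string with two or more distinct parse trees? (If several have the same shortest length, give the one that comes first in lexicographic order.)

length 3: no string has ≥2 trees
length 4: no string has ≥2 trees
length 5: m d d d n has 2 parse trees

Two derivations of m d d d n:
  V ⇒ m M n ⇒ m M M n ⇒ m M M M n ⇒ m d M M n ⇒ m d d M n ⇒ m d d d n
  V ⇒ m M n ⇒ m M M n ⇒ m d M n ⇒ m d M M n ⇒ m d d M n ⇒ m d d d n

m d d d n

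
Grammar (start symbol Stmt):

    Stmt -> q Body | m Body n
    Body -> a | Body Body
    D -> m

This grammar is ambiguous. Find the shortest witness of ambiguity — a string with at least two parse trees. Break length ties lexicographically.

length 2: no string has ≥2 trees
length 3: no string has ≥2 trees
length 4: q a a a has 2 parse trees

Two derivations of q a a a:
  Stmt ⇒ q Body ⇒ q Body Body ⇒ q a Body ⇒ q a Body Body ⇒ q a a Body ⇒ q a a a
  Stmt ⇒ q Body ⇒ q Body Body ⇒ q Body Body Body ⇒ q a Body Body ⇒ q a a Body ⇒ q a a a

q a a a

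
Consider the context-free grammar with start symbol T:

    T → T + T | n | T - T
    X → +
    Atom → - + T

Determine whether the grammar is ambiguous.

Witness: n + n + n

Derivation 1: T ⇒ T + T ⇒ T + T + T ⇒ n + T + T ⇒ n + n + T ⇒ n + n + n
Derivation 2: T ⇒ T + T ⇒ n + T ⇒ n + T + T ⇒ n + n + T ⇒ n + n + n

Two distinct leftmost derivations for the same string.

Ambiguous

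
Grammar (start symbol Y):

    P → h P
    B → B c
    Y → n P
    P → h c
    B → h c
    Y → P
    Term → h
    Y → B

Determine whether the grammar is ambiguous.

Witness: h c

Derivation 1: Y ⇒ P ⇒ h c
Derivation 2: Y ⇒ B ⇒ h c

Two distinct leftmost derivations for the same string.

Ambiguous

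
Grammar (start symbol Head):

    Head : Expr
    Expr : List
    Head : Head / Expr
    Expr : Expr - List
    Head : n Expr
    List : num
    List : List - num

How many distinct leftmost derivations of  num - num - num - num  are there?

Parse trees for num - num - num - num:
  [Head [Expr [List [List [List [List num] - num] - num] - num]]]
  [Head [Expr [Expr [List num]] - [List [List [List num] - num] - num]]]
  [Head [Expr [Expr [List [List num] - num]] - [List [List num] - num]]]
  [Head [Expr [Expr [Expr [List num]] - [List num]] - [List [List num] - num]]]
  [Head [Expr [Expr [List [List [List num] - num] - num]] - [List num]]]
  [Head [Expr [Expr [Expr [List num]] - [List [List num] - num]] - [List num]]]
  [Head [Expr [Expr [Expr [List [List num] - num]] - [List num]] - [List num]]]
  [Head [Expr [Expr [Expr [Expr [List num]] - [List num]] - [List num]] - [List num]]]

8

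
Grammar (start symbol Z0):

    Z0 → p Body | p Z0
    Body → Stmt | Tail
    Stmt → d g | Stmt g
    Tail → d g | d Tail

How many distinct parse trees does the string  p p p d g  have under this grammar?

2

Parse trees for p p p d g:
  [Z0 p [Z0 p [Z0 p [Body [Stmt d g]]]]]
  [Z0 p [Z0 p [Z0 p [Body [Tail d g]]]]]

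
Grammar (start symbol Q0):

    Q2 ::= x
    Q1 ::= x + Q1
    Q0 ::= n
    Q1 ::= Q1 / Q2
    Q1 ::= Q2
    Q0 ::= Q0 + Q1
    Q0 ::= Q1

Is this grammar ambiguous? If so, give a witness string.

Witness: x + x

Derivation 1: Q0 ⇒ Q0 + Q1 ⇒ Q1 + Q1 ⇒ Q2 + Q1 ⇒ x + Q1 ⇒ x + Q2 ⇒ x + x
Derivation 2: Q0 ⇒ Q1 ⇒ x + Q1 ⇒ x + Q2 ⇒ x + x

Two distinct leftmost derivations for the same string.

Ambiguous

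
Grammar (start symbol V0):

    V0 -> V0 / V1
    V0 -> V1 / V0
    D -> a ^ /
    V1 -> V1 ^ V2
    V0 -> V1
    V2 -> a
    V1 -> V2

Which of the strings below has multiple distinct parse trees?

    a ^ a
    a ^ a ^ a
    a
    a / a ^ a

a / a ^ a

a ^ a: 1 tree
a ^ a ^ a: 1 tree
a: 1 tree
a / a ^ a: 2 trees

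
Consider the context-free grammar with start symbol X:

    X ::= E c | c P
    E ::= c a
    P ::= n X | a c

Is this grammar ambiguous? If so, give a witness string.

Witness: c a c

Derivation 1: X ⇒ E c ⇒ c a c
Derivation 2: X ⇒ c P ⇒ c a c

Two distinct leftmost derivations for the same string.

Ambiguous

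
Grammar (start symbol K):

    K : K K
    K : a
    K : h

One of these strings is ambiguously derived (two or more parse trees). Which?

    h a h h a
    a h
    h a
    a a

h a h h a

h a h h a: 14 trees
a h: 1 tree
h a: 1 tree
a a: 1 tree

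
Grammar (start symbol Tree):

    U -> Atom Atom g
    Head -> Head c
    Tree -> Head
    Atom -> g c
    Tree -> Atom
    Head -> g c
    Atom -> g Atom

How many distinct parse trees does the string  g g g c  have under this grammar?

Parse trees for g g g c:
  [Tree [Atom g [Atom g [Atom g c]]]]

1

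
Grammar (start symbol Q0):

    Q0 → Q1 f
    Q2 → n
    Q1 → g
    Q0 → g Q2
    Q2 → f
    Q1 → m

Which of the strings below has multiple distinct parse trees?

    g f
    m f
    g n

g f: 2 trees
m f: 1 tree
g n: 1 tree

g f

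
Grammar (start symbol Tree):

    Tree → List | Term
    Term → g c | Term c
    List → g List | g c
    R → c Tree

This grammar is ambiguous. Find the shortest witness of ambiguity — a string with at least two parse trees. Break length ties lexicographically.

length 2: g c has 2 parse trees

Two derivations of g c:
  Tree ⇒ List ⇒ g c
  Tree ⇒ Term ⇒ g c

g c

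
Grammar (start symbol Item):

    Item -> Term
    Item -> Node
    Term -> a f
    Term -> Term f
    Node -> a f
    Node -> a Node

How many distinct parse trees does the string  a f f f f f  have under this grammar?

1

Parse trees for a f f f f f:
  [Item [Term [Term [Term [Term [Term a f] f] f] f] f]]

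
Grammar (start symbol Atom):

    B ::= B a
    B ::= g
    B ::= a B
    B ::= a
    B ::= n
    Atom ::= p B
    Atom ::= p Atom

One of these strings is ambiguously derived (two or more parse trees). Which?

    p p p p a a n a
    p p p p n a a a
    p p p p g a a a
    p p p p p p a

p p p p a a n a: 3 trees
p p p p n a a a: 1 tree
p p p p g a a a: 1 tree
p p p p p p a: 1 tree

p p p p a a n a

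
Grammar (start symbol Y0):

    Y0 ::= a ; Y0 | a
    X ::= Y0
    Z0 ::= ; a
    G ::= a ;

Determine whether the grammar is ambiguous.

Unambiguous

(X, Z0, G are unreachable from Y0, so their rules don't affect L(Y0).) Right-recursive list with a separator: after each atom, whether the separator follows determines the rule. One parse per string.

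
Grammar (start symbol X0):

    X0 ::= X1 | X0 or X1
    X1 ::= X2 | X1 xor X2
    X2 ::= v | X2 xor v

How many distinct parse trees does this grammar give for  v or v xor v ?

2

Parse trees for v or v xor v:
  [X0 [X0 [X1 [X2 v]]] or [X1 [X2 [X2 v] xor v]]]
  [X0 [X0 [X1 [X2 v]]] or [X1 [X1 [X2 v]] xor [X2 v]]]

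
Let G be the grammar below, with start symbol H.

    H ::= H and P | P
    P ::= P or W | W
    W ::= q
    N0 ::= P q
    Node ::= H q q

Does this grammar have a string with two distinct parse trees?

Unambiguous

Only H, P, W are reachable from H; ignoring the rest: The grammar is stratified — H handles 'and' (left-recursive), P handles 'or', W atoms. Each operator has a fixed associativity and precedence level, so every string has one parse.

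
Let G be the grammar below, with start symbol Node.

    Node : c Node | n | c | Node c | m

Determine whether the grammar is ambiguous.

Witness: c c

Derivation 1: Node ⇒ c Node ⇒ c c
Derivation 2: Node ⇒ Node c ⇒ c c

Two distinct leftmost derivations for the same string.

Ambiguous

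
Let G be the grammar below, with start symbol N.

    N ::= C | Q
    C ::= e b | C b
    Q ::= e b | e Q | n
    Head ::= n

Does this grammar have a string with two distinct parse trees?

Ambiguous

Witness: e b

Derivation 1: N ⇒ C ⇒ e b
Derivation 2: N ⇒ Q ⇒ e b

Two distinct leftmost derivations for the same string.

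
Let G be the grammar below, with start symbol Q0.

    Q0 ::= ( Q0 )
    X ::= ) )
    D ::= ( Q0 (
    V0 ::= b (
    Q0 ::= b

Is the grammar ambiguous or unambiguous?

Unambiguous

(V0, D, X are unreachable from Q0, so their rules don't affect L(Q0).) Each string is a nest of matched brackets around a single atom. An opening bracket forces the recursive rule; an atom forces the base rule.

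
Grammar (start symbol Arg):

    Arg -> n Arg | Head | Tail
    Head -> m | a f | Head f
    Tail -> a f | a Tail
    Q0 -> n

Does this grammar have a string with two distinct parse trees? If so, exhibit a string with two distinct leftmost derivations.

Ambiguous

Witness: a f

Derivation 1: Arg ⇒ Head ⇒ a f
Derivation 2: Arg ⇒ Tail ⇒ a f

Two distinct leftmost derivations for the same string.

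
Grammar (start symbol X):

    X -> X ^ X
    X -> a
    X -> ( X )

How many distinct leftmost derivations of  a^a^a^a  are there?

5

Parse trees for a^a^a^a:
  [X [X a] ^ [X [X a] ^ [X [X a] ^ [X a]]]]
  [X [X a] ^ [X [X [X a] ^ [X a]] ^ [X a]]]
  [X [X [X a] ^ [X a]] ^ [X [X a] ^ [X a]]]
  [X [X [X a] ^ [X [X a] ^ [X a]]] ^ [X a]]
  [X [X [X [X a] ^ [X a]] ^ [X a]] ^ [X a]]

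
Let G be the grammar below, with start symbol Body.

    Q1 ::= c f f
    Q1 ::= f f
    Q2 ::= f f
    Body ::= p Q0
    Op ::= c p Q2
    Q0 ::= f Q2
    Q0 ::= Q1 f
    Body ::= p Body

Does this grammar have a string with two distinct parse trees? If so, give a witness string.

Ambiguous

Witness: p f f f

Derivation 1: Body ⇒ p Q0 ⇒ p f Q2 ⇒ p f f f
Derivation 2: Body ⇒ p Q0 ⇒ p Q1 f ⇒ p f f f

Two distinct leftmost derivations for the same string.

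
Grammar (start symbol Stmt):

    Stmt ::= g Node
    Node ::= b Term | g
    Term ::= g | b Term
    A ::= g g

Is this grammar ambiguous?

(A is unreachable from Stmt, so its rules don't affect L(Stmt).) The reachable rules are right-linear with at most one rule per (nonterminal, next-terminal) pair. Each input token forces the next rule, so parsing is deterministic.

Unambiguous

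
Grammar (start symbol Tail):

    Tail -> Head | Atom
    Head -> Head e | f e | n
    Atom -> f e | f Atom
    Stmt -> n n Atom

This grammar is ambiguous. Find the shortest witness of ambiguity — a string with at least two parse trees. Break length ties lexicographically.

f e

length 1: no string has ≥2 trees
length 2: f e has 2 parse trees

Two derivations of f e:
  Tail ⇒ Head ⇒ f e
  Tail ⇒ Atom ⇒ f e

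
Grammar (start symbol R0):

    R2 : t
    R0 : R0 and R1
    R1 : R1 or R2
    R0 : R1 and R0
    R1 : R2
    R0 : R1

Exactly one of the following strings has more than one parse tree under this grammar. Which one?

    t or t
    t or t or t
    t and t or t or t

t or t: 1 tree
t or t or t: 1 tree
t and t or t or t: 2 trees

t and t or t or t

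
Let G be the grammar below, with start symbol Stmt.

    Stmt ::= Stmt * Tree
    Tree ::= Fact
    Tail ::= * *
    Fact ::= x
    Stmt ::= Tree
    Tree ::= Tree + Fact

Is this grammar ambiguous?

Unambiguous

(Tail is unreachable from Stmt, so its rules don't affect L(Stmt).) This is a standard precedence ladder (Stmt over Tree over Fact), with each level left-recursive on its own operator ('*' at Stmt, '+' at Tree). That structure is LR(1), hence unambiguous.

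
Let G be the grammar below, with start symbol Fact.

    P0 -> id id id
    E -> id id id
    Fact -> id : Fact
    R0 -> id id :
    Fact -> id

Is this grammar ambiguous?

Unambiguous

(E, R0, P0 are unreachable from Fact, so their rules don't affect L(Fact).) The reachable grammar is A → atom sep A | atom. Each atom is followed by either the separator (recurse) or end-of-string (stop) — no choice point.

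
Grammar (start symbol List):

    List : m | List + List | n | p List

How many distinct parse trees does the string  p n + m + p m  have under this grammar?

Parse trees for p n + m + p m:
  [List [List p [List n]] + [List [List m] + [List p [List m]]]]
  [List [List [List p [List n]] + [List m]] + [List p [List m]]]
  [List [List p [List [List n] + [List m]]] + [List p [List m]]]
  [List p [List [List n] + [List [List m] + [List p [List m]]]]]
  [List p [List [List [List n] + [List m]] + [List p [List m]]]]

5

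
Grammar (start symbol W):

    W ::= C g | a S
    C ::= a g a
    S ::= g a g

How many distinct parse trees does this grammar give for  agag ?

Parse trees for agag:
  [W [C a g a] g]
  [W a [S g a g]]

2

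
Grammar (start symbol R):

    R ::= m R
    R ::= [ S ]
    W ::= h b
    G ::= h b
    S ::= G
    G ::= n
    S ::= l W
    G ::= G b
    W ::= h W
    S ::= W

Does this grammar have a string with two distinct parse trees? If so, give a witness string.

Ambiguous

Witness: [ h b ]

Derivation 1: R ⇒ [ S ] ⇒ [ G ] ⇒ [ h b ]
Derivation 2: R ⇒ [ S ] ⇒ [ W ] ⇒ [ h b ]

Two distinct leftmost derivations for the same string.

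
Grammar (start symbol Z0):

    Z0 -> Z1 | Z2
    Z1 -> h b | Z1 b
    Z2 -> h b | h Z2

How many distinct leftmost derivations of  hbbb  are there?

1

Parse trees for hbbb:
  [Z0 [Z1 [Z1 [Z1 h b] b] b]]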